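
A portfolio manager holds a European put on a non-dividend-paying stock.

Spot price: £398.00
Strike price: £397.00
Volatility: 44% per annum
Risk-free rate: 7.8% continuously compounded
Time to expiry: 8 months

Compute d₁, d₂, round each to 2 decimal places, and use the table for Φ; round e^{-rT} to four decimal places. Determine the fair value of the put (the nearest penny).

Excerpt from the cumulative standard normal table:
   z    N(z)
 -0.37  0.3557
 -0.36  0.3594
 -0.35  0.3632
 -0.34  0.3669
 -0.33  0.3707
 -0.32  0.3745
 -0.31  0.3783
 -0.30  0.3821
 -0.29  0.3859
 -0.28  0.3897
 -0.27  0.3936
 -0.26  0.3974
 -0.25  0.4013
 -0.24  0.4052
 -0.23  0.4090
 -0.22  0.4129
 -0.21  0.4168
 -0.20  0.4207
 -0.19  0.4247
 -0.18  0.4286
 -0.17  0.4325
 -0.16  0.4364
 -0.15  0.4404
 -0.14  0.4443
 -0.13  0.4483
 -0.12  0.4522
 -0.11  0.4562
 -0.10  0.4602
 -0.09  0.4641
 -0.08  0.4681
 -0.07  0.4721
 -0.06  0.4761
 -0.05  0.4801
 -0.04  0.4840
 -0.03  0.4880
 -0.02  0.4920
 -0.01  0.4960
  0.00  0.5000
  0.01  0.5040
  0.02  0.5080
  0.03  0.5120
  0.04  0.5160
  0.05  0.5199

£45.42

σ√T = 0.44·√0.6667 = 0.3593
d₁ = [ln(398/397) + (0.078 + 0.44²/2)·0.6667] / 0.3593 = [0.0025 + 0.1165] / 0.3593 = 0.3314 → 0.33
d₂ = d₁ − σ√T = 0.3314 − 0.3593 = -0.0279 → -0.03
exp(−rT) = exp(−0.078·0.6667) = 0.9493
P = 397·0.9493·N(0.03) − 398·N(-0.33) = 397·0.9493·0.5120 − 398·0.3707 = 192.9585 − 147.5386 = 45.4199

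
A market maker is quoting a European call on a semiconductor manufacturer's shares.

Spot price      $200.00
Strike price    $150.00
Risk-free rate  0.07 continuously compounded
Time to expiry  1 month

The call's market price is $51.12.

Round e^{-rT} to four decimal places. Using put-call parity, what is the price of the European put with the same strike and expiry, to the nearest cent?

$0.25

e^(−rT) = e^(−0.07·0.08333) = 0.9942
Put-call parity: C − P = S − K·e^(−rT) = 200 − 150·0.9942 = 200 − 149.1300 = 50.8700
P = C − (C − P) = 51.12 − (50.8700) = 0.2500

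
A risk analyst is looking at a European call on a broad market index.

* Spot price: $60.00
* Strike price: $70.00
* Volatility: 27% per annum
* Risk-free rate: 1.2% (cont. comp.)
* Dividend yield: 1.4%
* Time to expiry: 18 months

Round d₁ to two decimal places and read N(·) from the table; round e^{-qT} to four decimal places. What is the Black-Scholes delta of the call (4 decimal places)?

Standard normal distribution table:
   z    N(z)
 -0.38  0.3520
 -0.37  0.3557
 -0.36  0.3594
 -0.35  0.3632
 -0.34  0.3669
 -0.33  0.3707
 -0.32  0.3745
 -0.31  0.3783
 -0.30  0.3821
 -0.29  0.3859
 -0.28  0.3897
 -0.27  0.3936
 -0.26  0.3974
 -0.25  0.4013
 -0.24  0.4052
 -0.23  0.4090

0.3704

σ√T = 0.27·√1.5 = 0.3307
ln(S/K) + (r − q + σ²/2)T = ln(60/70) + (0.012 − 0.014 + 0.27²/2)·1.5 = -0.1542 + 0.0517 = -0.1025
d₁ = -0.1025 / 0.3307 = -0.3099 ≈ -0.31
N(d₁) = N(-0.31) = 0.3783
Δ_call = exp(−qT)·N(d₁) = 0.9792·0.3783 = 0.3704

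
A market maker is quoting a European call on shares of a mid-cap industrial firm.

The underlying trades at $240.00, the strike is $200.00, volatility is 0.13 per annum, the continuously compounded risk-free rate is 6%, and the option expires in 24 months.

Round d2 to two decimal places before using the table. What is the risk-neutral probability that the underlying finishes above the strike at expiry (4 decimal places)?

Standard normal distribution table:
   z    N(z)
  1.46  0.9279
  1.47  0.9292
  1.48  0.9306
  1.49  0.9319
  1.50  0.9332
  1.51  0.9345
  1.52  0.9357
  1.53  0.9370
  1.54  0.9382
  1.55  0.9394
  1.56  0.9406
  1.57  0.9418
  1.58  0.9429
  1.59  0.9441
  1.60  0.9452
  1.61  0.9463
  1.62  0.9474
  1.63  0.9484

σ√T = 0.13·√2 = 0.1838
ln(S/K) + (r + σ²/2)T = ln(240/200) + (0.06 + 0.13²/2)·2 = 0.1823 + 0.1369 = 0.3192
d₁ = 0.3192 / 0.1838 = 1.7363 which rounds to 1.74
d₂ = d₁ − σ√T = 1.7363 − 0.1838 = 1.5525 which rounds to 1.55
Pr(exercise) under Q = N(d₂) = 0.9394

0.9394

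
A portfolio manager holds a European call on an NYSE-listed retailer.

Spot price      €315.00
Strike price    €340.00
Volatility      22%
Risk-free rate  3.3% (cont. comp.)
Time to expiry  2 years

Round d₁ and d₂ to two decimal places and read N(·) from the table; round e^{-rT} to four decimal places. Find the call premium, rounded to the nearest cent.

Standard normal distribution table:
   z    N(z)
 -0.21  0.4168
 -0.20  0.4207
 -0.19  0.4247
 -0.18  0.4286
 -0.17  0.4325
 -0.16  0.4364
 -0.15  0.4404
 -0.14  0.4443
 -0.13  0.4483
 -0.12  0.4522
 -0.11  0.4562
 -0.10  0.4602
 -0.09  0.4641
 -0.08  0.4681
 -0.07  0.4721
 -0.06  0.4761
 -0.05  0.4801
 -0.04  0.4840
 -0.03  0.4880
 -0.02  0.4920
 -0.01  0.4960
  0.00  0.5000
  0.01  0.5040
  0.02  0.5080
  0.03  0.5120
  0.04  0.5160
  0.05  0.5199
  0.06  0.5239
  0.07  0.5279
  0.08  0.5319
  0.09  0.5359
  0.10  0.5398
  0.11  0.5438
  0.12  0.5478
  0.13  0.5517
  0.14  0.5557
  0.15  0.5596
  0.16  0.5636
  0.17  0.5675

σ√T = 0.22 × 1.4142 = 0.3111
d₁ = [ln(315/340) + (0.033 + 0.22²/2)·2] / 0.3111 = [-0.0764 + 0.1144] / 0.3111 = 0.1222 which rounds to 0.12
d₂ = d₁ − σ√T = 0.1222 − 0.3111 = -0.1889 which rounds to -0.19
e^(−rT) = e^(−0.033·2) = 0.9361
C = 315·N(0.12) − 340·0.9361·N(-0.19) = 315·0.5478 − 340·0.9361·0.4247 = 172.5570 − 135.1710 = 37.3860

€37.39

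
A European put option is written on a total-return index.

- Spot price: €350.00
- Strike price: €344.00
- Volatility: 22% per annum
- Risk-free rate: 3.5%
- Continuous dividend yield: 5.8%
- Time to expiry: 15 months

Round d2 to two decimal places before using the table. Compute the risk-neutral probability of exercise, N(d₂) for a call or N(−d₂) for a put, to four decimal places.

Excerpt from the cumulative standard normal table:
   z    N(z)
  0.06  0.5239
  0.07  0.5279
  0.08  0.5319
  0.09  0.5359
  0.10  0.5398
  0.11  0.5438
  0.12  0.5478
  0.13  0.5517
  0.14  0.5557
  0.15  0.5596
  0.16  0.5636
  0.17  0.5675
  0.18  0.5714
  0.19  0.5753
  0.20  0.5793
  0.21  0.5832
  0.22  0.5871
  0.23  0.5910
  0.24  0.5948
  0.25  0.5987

σ√T = 0.22 × 1.1180 = 0.2460
d₁ = [ln(350/344) + (0.035 − 0.058 + ½·0.22²)·1.25] / (σ√T) = (0.0173 + 0.0015) / 0.2460 = 0.0764 which rounds to 0.08
d₂ = 0.0764 − 0.2460 = -0.1696 which rounds to -0.17
Risk-neutral Pr[S_T < K] = N(−d₂) = N(0.17) = 0.5675

0.5675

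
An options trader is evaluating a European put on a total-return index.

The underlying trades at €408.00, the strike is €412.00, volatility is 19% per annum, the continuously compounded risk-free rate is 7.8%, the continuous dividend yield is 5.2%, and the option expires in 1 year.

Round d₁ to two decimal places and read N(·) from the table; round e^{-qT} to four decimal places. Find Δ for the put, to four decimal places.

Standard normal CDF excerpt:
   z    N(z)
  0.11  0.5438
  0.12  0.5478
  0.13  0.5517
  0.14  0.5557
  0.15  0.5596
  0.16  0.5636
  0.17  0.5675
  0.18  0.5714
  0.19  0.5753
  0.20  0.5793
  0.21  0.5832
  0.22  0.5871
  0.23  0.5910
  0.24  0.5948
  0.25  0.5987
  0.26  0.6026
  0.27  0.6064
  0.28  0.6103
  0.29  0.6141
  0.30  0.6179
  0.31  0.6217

σ√T = 0.19·√1 = 0.1900
d₁ = [ln(408/412) + (0.078 − 0.052 + 0.19²/2)·1] / 0.1900 = [-0.0098 + 0.0441] / 0.1900 = 0.1805 ⇒ 0.18
N(d₁) = N(0.18) = 0.5714
Δ_put = exp(−qT)·(N(d₁) − 1) = 0.9493·(0.5714 − 1) = -0.4069

-0.4069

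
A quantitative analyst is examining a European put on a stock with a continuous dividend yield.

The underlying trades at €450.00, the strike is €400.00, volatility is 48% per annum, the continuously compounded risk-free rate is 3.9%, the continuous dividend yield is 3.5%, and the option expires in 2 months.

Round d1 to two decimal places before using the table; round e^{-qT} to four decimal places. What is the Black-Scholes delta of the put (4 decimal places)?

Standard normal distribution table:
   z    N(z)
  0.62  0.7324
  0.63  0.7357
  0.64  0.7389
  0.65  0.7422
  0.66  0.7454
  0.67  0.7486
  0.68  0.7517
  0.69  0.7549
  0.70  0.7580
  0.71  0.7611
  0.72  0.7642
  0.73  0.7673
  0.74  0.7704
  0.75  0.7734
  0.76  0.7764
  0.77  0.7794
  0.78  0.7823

-0.2406

σ√T = 0.48 × 0.4082 = 0.1960
d₁ = [ln(450/400) + (0.039 − 0.035 + ½·0.48²)·0.1667] / (σ√T) = (0.1178 + 0.0199) / 0.1960 = 0.7024 → 0.70
N(d₁) = N(0.70) = 0.7580
Δ_put = e^(−qT)·(N(d₁) − 1) = 0.9942·(0.7580 − 1) = -0.2406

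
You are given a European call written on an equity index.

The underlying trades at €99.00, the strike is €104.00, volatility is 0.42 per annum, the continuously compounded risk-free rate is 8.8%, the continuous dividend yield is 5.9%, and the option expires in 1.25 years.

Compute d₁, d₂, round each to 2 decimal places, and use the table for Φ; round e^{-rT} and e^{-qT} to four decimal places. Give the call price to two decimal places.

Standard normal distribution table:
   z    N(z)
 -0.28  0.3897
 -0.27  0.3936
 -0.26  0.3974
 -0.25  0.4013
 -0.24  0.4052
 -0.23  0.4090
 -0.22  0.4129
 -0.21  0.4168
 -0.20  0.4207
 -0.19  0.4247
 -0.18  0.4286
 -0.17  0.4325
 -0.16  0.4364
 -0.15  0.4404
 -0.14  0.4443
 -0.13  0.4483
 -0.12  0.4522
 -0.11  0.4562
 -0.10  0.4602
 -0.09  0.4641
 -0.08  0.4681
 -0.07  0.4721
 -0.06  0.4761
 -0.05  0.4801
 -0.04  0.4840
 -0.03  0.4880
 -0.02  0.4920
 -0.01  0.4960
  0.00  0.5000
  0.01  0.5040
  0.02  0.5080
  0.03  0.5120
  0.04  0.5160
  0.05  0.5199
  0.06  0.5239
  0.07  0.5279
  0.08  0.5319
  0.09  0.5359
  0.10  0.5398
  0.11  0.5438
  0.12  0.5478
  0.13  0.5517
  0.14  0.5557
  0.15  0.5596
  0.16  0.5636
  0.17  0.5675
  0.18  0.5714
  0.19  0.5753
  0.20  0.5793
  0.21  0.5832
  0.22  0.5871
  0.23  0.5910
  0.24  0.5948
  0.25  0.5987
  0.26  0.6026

σ√T = 0.42·√1.25 = 0.4696
d₁ = [ln(99/104) + (0.088 − 0.059 + 0.42²/2)·1.25] / 0.4696 = [-0.0493 + 0.1465] / 0.4696 = 0.2071 ≈ 0.21
d₂ = d₁ − σ√T = 0.2071 − 0.4696 = -0.2625 ≈ -0.26
exp(−qT) = exp(−0.059·1.25) = 0.9289;  exp(−rT) = exp(−0.088·1.25) = 0.8958
N(d₁) = N(0.21) = 0.5832;  N(d₂) = N(-0.26) = 0.3974
C = 99·0.9289·0.5832 − 104·0.8958·0.3974 = 53.6317 − 37.0231 = 16.6087

€16.61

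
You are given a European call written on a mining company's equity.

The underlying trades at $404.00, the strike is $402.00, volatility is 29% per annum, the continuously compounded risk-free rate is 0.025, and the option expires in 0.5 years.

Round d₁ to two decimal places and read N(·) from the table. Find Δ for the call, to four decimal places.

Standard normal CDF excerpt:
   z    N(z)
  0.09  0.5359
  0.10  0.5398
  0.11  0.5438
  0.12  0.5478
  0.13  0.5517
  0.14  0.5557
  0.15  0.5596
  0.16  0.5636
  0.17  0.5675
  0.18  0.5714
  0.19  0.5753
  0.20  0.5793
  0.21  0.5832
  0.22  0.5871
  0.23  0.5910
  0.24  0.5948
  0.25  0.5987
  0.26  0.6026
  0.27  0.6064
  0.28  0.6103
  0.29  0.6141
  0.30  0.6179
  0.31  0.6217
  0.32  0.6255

σ√T = 0.29·√0.5 = 0.2051
ln(S/K) + (r + σ²/2)T = ln(404/402) + (0.025 + 0.29²/2)·0.5 = 0.0050 + 0.0335 = 0.0385
d₁ = 0.0385 / 0.2051 = 0.1877 which rounds to 0.19
N(d₁) = N(0.19) = 0.5753
Δ_call = N(d₁) = 0.5753

0.5753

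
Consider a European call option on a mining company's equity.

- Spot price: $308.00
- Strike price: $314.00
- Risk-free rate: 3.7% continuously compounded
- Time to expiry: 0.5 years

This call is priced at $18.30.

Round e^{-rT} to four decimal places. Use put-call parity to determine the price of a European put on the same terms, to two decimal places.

e^(−rT) = e^(−0.037·0.5) = 0.9817
Put-call parity: C − P = S − K·e^(−rT) = 308 − 314·0.9817 = 308 − 308.2538 = -0.2538
P = C − (C − P) = 18.30 − (-0.2538) = 18.5538

$18.55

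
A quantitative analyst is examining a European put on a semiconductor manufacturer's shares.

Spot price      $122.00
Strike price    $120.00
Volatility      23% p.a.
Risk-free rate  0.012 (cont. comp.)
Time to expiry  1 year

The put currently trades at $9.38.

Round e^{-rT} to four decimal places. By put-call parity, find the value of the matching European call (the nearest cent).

$12.81

e^(−rT) = e^(−0.012·1) = 0.9881
Put-call parity: C − P = S − K·e^(−rT) = 122 − 120·0.9881 = 122 − 118.5720 = 3.4280
C = P + (C − P) = 9.38 + (3.4280) = 12.8080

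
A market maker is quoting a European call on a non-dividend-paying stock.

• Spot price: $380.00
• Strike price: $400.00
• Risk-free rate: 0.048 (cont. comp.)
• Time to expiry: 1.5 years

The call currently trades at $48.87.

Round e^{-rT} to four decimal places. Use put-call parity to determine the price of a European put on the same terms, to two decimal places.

$41.07

e^(−rT) = e^(−0.048·1.5) = 0.9305
Put-call parity: C − P = S − K·e^(−rT) = 380 − 400·0.9305 = 380 − 372.2000 = 7.8000
P = C − (C − P) = 48.87 − (7.8000) = 41.0700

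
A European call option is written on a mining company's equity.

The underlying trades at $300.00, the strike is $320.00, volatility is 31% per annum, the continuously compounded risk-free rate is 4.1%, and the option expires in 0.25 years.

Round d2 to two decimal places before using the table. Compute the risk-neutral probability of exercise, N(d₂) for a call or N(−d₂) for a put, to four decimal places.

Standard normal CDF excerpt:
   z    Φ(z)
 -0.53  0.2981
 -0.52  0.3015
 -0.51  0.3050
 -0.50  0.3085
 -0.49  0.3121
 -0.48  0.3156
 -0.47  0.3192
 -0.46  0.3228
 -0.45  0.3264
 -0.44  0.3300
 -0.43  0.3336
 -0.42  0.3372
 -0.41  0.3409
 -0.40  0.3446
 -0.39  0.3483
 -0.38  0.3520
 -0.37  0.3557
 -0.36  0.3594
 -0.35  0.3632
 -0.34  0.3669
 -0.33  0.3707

0.3336

σ√T = 0.31 × 0.5000 = 0.1550
d₁ = [ln(300/320) + (0.041 + 0.31²/2)·0.25] / 0.1550 = [-0.0645 + 0.0223] / 0.1550 = -0.2727 ⇒ -0.27
d₂ = d₁ − σ√T = -0.2727 − 0.1550 = -0.4277 ⇒ -0.43
Pr(exercise) under Q = N(d₂) = 0.3336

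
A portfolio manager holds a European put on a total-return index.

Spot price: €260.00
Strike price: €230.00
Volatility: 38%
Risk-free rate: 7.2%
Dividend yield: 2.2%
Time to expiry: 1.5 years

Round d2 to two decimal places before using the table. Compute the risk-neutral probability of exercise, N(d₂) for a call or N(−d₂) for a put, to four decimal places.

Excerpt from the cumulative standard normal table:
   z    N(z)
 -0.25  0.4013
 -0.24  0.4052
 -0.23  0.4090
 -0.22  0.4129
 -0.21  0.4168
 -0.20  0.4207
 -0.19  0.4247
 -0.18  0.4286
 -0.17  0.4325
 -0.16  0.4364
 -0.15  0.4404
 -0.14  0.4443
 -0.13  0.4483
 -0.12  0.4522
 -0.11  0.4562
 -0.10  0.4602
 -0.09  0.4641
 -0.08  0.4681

0.4247

σ√T = 0.38·√1.5 = 0.4654
d₁ = [ln(260/230) + (0.072 − 0.022 + 0.38²/2)·1.5] / 0.4654 = [0.1226 + 0.1833] / 0.4654 = 0.6573 ⇒ 0.66
d₂ = d₁ − σ√T = 0.6573 − 0.4654 = 0.1919 ⇒ 0.19
Pr(exercise) under Q = N(−d₂) = N(-0.19) = 0.4247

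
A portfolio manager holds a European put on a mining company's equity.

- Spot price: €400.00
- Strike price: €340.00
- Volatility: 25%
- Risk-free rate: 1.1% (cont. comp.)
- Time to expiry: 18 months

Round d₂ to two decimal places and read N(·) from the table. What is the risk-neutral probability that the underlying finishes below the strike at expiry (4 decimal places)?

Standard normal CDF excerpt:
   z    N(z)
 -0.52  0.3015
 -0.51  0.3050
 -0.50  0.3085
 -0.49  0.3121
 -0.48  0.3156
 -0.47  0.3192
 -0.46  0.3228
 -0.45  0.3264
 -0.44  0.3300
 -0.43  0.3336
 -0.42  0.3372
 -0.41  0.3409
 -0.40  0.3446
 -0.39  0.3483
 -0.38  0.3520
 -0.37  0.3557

σ√T = 0.25 × 1.2247 = 0.3062
d₁ = [ln(400/340) + (0.011 + 0.25²/2)·1.5] / 0.3062 = [0.1625 + 0.0634] / 0.3062 = 0.7378 which rounds to 0.74
d₂ = d₁ − σ√T = 0.7378 − 0.3062 = 0.4316 which rounds to 0.43
Risk-neutral Pr[S_T < K] = N(−d₂) = N(-0.43) = 0.3336

0.3336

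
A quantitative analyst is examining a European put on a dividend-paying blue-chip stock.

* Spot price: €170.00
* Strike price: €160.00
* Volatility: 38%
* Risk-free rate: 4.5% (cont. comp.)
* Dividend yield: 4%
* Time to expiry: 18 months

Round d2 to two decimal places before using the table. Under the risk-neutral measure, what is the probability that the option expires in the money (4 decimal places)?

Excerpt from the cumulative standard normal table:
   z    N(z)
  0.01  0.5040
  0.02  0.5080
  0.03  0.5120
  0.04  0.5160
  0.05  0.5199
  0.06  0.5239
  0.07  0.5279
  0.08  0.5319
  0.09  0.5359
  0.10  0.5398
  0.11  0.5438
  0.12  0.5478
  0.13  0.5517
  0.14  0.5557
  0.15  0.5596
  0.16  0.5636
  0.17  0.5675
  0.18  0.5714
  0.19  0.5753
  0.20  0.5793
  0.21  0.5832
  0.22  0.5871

T = 1.5;  σ√T = 0.4654
d₁ = [ln(170/160) + (0.045 − 0.04 + ½·0.38²)·1.5] / (σ√T) = (0.0606 + 0.1158) / 0.4654 = 0.3791 ≈ 0.38
d₂ = 0.3791 − 0.4654 = -0.0863 ≈ -0.09
Risk-neutral Pr[S_T < K] = N(−d₂) = N(0.09) = 0.5359

0.5359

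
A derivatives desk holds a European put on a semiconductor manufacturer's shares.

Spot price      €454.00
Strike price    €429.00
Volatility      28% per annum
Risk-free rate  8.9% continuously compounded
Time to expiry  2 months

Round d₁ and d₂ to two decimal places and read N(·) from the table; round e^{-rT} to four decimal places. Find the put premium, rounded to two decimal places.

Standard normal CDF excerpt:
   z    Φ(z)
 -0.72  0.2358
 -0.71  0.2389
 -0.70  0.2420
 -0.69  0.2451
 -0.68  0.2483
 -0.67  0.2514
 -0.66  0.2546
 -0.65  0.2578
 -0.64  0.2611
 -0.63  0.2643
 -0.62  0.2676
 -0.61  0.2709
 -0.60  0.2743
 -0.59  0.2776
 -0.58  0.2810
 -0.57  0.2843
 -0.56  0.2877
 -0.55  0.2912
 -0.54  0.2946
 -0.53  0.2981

σ√T = 0.28·√0.1667 = 0.1143
d₁ = [ln(454/429) + (0.089 + 0.28²/2)·0.1667] / 0.1143 = [0.0566 + 0.0214] / 0.1143 = 0.6824 ≈ 0.68
d₂ = d₁ − σ√T = 0.6824 − 0.1143 = 0.5681 ≈ 0.57
exp(−rT) = exp(−0.089·0.1667) = 0.9853
N(−d₂) = N(-0.57) = 0.2843;  N(−d₁) = N(-0.68) = 0.2483
P = 429·0.9853·0.2843 − 454·0.2483 = 120.1718 − 112.7282 = 7.4436

€7.44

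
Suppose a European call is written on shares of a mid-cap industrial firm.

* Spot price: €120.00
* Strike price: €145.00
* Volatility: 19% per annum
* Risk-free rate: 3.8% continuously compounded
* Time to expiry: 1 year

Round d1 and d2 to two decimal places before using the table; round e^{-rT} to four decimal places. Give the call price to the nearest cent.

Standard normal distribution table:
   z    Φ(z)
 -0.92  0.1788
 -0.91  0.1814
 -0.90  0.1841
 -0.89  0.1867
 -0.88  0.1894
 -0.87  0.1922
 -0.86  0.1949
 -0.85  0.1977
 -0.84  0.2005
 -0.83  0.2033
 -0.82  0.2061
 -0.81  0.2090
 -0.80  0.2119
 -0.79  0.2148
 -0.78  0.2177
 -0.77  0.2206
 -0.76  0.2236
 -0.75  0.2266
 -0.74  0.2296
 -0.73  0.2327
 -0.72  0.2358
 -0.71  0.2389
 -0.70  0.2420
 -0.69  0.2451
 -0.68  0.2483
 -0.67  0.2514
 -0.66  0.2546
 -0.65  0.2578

σ√T = 0.19·√1 = 0.1900
d₁ = [ln(120/145) + (0.038 + 0.19²/2)·1] / 0.1900 = [-0.1892 + 0.0561] / 0.1900 = -0.7010 ≈ -0.70
d₂ = d₁ − σ√T = -0.7010 − 0.1900 = -0.8910 ≈ -0.89
e^(−rT) = e^(−0.038·1) = 0.9627
N(d₁) = N(-0.70) = 0.2420;  N(d₂) = N(-0.89) = 0.1867
C = 120·0.2420 − 145·0.9627·0.1867 = 29.0400 − 26.0617 = 2.9783

€2.98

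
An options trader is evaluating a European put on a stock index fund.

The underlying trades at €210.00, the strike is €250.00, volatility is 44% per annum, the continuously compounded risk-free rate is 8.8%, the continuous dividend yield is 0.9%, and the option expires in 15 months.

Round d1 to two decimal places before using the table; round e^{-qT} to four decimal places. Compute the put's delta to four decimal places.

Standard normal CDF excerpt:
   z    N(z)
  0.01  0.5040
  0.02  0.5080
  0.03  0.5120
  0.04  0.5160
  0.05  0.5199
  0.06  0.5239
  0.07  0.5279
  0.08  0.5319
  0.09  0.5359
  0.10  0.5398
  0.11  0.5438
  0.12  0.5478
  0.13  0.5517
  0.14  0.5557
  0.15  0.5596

σ√T = 0.44 × 1.1180 = 0.4919
d₁ = [ln(210/250) + (0.088 − 0.009 + 0.44²/2)·1.25] / 0.4919 = [-0.1744 + 0.2198] / 0.4919 = 0.0923 → 0.09
N(d₁) = N(0.09) = 0.5359
Δ_put = e^(−qT)·(N(d₁) − 1) = 0.9888·(0.5359 − 1) = -0.4589

-0.4589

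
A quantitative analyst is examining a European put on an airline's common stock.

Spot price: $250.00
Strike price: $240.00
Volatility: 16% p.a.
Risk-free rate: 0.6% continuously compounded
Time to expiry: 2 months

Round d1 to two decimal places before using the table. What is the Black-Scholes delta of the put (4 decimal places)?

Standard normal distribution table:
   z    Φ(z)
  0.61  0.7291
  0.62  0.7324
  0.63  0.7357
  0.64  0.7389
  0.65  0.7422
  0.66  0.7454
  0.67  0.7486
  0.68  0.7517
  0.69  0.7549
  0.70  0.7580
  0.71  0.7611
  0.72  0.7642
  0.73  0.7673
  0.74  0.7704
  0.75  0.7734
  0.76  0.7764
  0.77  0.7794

-0.2514

T = 0.1667;  σ√T = 0.0653
d₁ = [ln(250/240) + (0.006 + 0.16²/2)·0.1667] / 0.0653 = [0.0408 + 0.0031] / 0.0653 = 0.6729 → 0.67
N(d₁) = N(0.67) = 0.7486
Δ_put = N(d₁) − 1 = 0.7486 − 1 = -0.2514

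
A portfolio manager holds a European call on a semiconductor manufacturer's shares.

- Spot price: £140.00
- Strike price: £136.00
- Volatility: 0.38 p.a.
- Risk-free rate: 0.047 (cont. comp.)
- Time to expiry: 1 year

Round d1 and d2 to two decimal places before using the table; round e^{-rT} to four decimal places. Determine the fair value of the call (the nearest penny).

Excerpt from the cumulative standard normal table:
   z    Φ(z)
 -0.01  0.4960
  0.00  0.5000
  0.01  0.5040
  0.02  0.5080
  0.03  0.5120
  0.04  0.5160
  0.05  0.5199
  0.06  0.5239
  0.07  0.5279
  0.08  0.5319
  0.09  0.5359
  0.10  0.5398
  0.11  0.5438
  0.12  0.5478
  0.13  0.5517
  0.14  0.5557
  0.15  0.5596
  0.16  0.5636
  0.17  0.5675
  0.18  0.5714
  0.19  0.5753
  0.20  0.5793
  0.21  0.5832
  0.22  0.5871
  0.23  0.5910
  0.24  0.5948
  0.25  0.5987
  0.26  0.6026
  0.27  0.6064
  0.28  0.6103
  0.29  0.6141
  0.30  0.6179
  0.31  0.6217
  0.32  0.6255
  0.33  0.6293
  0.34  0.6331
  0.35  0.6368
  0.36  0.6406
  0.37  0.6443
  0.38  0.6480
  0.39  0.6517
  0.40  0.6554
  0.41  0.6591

σ√T = 0.38 × 1.0000 = 0.3800
ln(S/K) + (r + σ²/2)T = ln(140/136) + (0.047 + 0.38²/2)·1 = 0.0290 + 0.1192 = 0.1482
d₁ = 0.1482 / 0.3800 = 0.3900 ≈ 0.39
d₂ = d₁ − σ√T = 0.3900 − 0.3800 = 0.0100 ≈ 0.01
exp(−rT) = exp(−0.047·1) = 0.9541
N(d₁) = N(0.39) = 0.6517;  N(d₂) = N(0.01) = 0.5040
C = 140·0.6517 − 136·0.9541·0.5040 = 91.2380 − 65.3978 = 25.8402

£25.84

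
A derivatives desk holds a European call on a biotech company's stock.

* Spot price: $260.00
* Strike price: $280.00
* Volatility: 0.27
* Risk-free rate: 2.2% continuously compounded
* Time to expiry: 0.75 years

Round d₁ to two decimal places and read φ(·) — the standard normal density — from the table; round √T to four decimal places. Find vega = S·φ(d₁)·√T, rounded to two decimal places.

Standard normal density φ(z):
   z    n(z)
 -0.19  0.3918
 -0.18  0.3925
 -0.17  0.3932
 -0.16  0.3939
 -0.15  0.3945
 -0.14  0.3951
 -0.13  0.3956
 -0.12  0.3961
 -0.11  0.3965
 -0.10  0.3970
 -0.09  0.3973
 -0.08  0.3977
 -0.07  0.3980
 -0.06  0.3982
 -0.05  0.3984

89.07

T = 0.75;  σ√T = 0.2338
ln(S/K) + (r + σ²/2)T = ln(260/280) + (0.022 + 0.27²/2)·0.75 = -0.0741 + 0.0438 = -0.0303
d₁ = -0.0303 / 0.2338 = -0.1295 → -0.13
√T = √0.75 = 0.8660
φ(d₁) = φ(-0.13) = 0.3956
vega = S·φ(d₁)·√T = 260·0.3956·0.8660 = 89.0733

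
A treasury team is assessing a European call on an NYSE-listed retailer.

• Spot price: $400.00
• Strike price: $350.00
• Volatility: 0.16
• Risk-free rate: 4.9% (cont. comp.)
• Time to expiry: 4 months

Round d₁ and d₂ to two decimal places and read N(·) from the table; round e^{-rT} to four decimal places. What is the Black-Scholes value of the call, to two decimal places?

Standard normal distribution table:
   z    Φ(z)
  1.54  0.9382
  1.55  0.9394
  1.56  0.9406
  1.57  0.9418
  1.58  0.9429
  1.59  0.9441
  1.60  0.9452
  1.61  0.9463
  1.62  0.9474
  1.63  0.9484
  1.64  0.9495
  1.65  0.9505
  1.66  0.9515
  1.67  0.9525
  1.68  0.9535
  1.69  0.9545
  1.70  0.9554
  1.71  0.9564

$56.33

T = 0.3333;  σ√T = 0.0924
d₁ = [ln(400/350) + (0.049 + 0.16²/2)·0.3333] / 0.0924 = [0.1335 + 0.0206] / 0.0924 = 1.6685 → 1.67
d₂ = d₁ − σ√T = 1.6685 − 0.0924 = 1.5761 → 1.58
exp(−rT) = exp(−0.049·0.3333) = 0.9838
N(d₁) = N(1.67) = 0.9525;  N(d₂) = N(1.58) = 0.9429
C = 400·0.9525 − 350·0.9838·0.9429 = 381.0000 − 324.6688 = 56.3312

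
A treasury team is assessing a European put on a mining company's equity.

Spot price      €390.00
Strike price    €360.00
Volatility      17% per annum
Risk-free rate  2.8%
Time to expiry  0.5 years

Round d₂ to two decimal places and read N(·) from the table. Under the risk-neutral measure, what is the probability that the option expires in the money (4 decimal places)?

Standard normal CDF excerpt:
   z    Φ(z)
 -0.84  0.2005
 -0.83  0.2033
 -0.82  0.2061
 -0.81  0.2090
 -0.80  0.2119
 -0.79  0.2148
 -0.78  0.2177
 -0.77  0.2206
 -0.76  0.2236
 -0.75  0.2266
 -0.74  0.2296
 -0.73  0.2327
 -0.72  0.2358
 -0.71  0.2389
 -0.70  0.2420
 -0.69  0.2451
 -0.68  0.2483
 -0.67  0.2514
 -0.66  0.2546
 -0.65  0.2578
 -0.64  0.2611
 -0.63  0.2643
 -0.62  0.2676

0.2358

T = 0.5;  σ√T = 0.1202
d₁ = [ln(390/360) + (0.028 + ½·0.17²)·0.5] / (σ√T) = (0.0800 + 0.0212) / 0.1202 = 0.8424 ⇒ 0.84
d₂ = 0.8424 − 0.1202 = 0.7222 ⇒ 0.72
Risk-neutral Pr[S_T < K] = N(−d₂) = N(-0.72) = 0.2358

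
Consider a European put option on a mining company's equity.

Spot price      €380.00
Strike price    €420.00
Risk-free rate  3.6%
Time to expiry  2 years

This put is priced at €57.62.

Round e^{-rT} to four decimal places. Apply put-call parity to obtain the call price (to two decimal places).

€46.81

exp(−rT) = exp(−0.036·2) = 0.9305
Put-call parity: C − P = S − K·e^(−rT) = 380 − 420·0.9305 = 380 − 390.8100 = -10.8100
C = P + (C − P) = 57.62 + (-10.8100) = 46.8100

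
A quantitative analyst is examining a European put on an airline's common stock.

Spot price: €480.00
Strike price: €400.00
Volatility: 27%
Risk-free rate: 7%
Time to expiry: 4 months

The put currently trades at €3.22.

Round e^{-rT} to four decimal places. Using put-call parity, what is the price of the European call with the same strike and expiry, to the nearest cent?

€92.46

e^(−rT) = e^(−0.07·0.3333) = 0.9769
Put-call parity: C − P = S − K·e^(−rT) = 480 − 400·0.9769 = 480 − 390.7600 = 89.2400
C = P + (C − P) = 3.22 + (89.2400) = 92.4600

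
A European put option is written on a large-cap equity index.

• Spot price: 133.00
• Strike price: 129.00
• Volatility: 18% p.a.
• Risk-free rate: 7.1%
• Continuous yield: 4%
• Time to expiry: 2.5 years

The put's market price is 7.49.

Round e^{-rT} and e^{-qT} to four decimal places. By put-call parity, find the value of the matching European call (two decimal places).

e^(−qT) = e^(−0.04·2.5) = 0.9048;  e^(−rT) = e^(−0.071·2.5) = 0.8374
Put-call parity: C − P = S·e^(−qT) − K·e^(−rT) = 133·0.9048 − 129·0.8374 = 120.3384 − 108.0246 = 12.3138
C = P + (C − P) = 7.49 + (12.3138) = 19.8038

19.80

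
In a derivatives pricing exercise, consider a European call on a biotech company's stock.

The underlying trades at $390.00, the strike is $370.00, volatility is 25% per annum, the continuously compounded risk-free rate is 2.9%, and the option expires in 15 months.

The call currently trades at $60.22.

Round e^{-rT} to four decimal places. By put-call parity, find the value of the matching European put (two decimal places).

e^(−rT) = e^(−0.029·1.25) = 0.9644
Put-call parity: C − P = S − K·e^(−rT) = 390 − 370·0.9644 = 390 − 356.8280 = 33.1720
P = C − (C − P) = 60.22 − (33.1720) = 27.0480

$27.05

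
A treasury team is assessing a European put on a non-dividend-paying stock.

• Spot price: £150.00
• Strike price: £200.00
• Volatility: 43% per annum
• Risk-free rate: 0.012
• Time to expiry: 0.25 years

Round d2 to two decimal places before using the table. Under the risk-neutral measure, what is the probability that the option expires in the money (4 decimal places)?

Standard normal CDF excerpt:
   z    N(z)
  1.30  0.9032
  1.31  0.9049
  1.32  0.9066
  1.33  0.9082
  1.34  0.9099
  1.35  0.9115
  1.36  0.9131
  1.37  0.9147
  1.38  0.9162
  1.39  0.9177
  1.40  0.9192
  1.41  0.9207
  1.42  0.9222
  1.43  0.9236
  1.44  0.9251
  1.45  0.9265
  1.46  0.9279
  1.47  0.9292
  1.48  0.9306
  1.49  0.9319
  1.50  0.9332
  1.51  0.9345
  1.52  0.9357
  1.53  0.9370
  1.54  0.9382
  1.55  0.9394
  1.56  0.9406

σ√T = 0.43·√0.25 = 0.2150
ln(S/K) + (r + σ²/2)T = ln(150/200) + (0.012 + 0.43²/2)·0.25 = -0.2877 + 0.0261 = -0.2616
d₁ = -0.2616 / 0.2150 = -1.2166 which rounds to -1.22
d₂ = d₁ − σ√T = -1.2166 − 0.2150 = -1.4316 which rounds to -1.43
Pr(exercise) under Q = N(−d₂) = N(1.43) = 0.9236

0.9236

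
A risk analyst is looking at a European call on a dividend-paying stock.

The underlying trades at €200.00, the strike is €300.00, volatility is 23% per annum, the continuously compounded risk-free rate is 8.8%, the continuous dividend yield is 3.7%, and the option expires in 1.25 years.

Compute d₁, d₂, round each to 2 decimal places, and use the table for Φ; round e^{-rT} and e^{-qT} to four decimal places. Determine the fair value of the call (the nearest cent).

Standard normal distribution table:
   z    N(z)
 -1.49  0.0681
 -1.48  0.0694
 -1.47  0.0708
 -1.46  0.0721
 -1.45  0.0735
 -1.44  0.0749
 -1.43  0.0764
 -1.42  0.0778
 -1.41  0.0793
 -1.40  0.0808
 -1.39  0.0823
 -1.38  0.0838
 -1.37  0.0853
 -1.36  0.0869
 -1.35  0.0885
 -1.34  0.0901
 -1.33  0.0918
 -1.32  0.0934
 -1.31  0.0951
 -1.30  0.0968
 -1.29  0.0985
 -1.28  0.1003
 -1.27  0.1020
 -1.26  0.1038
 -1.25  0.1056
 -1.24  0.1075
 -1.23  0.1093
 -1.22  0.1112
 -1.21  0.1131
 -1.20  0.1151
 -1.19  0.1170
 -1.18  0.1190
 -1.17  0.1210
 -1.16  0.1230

T = 1.25;  σ√T = 0.2571
d₁ = [ln(200/300) + (0.088 − 0.037 + ½·0.23²)·1.25] / (σ√T) = (-0.4055 + 0.0968) / 0.2571 = -1.2003 which rounds to -1.20
d₂ = -1.2003 − 0.2571 = -1.4574 which rounds to -1.46
e^(−qT) = e^(−0.037·1.25) = 0.9548;  e^(−rT) = e^(−0.088·1.25) = 0.8958
C = 200·0.9548·N(-1.20) − 300·0.8958·N(-1.46) = 200·0.9548·0.1151 − 300·0.8958·0.0721 = 21.9795 − 19.3762 = 2.6033

€2.60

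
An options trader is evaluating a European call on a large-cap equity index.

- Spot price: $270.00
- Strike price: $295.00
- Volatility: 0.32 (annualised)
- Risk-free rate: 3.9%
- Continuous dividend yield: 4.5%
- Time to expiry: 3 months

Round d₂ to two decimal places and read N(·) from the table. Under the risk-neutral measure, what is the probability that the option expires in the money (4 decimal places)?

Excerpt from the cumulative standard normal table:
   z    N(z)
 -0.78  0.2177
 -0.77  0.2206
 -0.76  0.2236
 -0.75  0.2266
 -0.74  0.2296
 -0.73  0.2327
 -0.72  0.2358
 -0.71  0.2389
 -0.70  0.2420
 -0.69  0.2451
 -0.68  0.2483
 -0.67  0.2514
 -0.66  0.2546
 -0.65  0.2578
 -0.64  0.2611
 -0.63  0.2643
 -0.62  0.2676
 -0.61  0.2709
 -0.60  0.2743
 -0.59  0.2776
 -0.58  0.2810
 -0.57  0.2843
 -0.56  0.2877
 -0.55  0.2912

0.2611

T = 0.25;  σ√T = 0.1600
ln(S/K) + (r − q + σ²/2)T = ln(270/295) + (0.039 − 0.045 + 0.32²/2)·0.25 = -0.0886 + 0.0113 = -0.0773
d₁ = -0.0773 / 0.1600 = -0.4828 which rounds to -0.48
d₂ = d₁ − σ√T = -0.4828 − 0.1600 = -0.6428 which rounds to -0.64
Pr(exercise) under Q = N(d₂) = 0.2611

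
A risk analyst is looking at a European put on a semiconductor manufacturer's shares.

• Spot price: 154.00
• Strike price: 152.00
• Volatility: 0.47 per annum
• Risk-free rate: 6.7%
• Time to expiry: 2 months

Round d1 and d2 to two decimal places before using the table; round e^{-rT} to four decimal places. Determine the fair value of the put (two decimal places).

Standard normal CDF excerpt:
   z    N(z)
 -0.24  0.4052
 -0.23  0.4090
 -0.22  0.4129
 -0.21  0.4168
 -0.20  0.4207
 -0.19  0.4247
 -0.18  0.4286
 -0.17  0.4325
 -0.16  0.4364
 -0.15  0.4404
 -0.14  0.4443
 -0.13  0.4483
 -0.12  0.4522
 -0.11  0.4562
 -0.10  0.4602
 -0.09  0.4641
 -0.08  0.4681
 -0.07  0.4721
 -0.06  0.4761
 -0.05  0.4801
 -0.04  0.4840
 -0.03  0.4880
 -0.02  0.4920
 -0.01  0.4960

T = 0.1667;  σ√T = 0.1919
d₁ = [ln(154/152) + (0.067 + ½·0.47²)·0.1667] / (σ√T) = (0.0131 + 0.0296) / 0.1919 = 0.2223 which rounds to 0.22
d₂ = 0.2223 − 0.1919 = 0.0304 which rounds to 0.03
exp(−rT) = exp(−0.067·0.1667) = 0.9889
N(−d₂) = N(-0.03) = 0.4880;  N(−d₁) = N(-0.22) = 0.4129
P = 152·0.9889·0.4880 − 154·0.4129 = 73.3526 − 63.5866 = 9.7660

9.77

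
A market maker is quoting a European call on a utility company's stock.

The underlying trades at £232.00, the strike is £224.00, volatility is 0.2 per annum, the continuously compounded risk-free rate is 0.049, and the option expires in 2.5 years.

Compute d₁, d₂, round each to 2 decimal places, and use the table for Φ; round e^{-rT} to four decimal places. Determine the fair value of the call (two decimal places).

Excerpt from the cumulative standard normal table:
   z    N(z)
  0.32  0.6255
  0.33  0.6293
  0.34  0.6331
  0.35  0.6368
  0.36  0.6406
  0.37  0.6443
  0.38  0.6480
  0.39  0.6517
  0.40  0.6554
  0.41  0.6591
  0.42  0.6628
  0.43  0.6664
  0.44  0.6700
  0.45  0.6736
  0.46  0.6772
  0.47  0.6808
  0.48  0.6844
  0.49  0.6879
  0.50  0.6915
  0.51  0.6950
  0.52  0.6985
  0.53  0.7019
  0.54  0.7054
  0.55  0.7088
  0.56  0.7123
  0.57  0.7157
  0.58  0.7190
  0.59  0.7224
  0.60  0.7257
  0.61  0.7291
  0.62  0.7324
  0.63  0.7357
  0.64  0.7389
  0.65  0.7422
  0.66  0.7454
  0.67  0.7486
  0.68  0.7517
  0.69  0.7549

£47.47

σ√T = 0.2 × 1.5811 = 0.3162
ln(S/K) + (r + σ²/2)T = ln(232/224) + (0.049 + 0.2²/2)·2.5 = 0.0351 + 0.1725 = 0.2076
d₁ = 0.2076 / 0.3162 = 0.6565 ≈ 0.66
d₂ = d₁ − σ√T = 0.6565 − 0.3162 = 0.3402 ≈ 0.34
exp(−rT) = exp(−0.049·2.5) = 0.8847
N(d₁) = N(0.66) = 0.7454;  N(d₂) = N(0.34) = 0.6331
C = 232·0.7454 − 224·0.8847·0.6331 = 172.9328 − 125.4632 = 47.4696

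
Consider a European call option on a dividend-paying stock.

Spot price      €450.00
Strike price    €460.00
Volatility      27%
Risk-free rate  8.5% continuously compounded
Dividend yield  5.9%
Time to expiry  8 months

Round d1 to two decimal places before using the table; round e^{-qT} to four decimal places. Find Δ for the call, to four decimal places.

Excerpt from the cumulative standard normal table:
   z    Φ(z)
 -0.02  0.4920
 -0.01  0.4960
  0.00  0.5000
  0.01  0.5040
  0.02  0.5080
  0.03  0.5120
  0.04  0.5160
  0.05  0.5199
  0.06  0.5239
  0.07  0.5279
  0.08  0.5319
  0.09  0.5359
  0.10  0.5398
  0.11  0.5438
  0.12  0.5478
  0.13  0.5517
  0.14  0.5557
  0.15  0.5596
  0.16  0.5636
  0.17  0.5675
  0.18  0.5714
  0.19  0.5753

0.5152

σ√T = 0.27 × 0.8165 = 0.2205
ln(S/K) + (r − q + σ²/2)T = ln(450/460) + (0.085 − 0.059 + 0.27²/2)·0.6667 = -0.0220 + 0.0416 = 0.0197
d₁ = 0.0197 / 0.2205 = 0.0892 which rounds to 0.09
N(d₁) = N(0.09) = 0.5359
Δ_call = exp(−qT)·N(d₁) = 0.9614·0.5359 = 0.5152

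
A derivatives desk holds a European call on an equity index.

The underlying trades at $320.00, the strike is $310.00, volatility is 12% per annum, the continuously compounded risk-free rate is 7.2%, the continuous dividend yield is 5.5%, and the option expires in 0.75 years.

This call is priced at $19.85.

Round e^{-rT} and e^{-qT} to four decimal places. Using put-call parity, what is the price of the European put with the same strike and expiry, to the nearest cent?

$6.47

e^(−qT) = e^(−0.055·0.75) = 0.9596;  e^(−rT) = e^(−0.072·0.75) = 0.9474
Put-call parity: C − P = S·e^(−qT) − K·e^(−rT) = 320·0.9596 − 310·0.9474 = 307.0720 − 293.6940 = 13.3780
P = C − (C − P) = 19.85 − (13.3780) = 6.4720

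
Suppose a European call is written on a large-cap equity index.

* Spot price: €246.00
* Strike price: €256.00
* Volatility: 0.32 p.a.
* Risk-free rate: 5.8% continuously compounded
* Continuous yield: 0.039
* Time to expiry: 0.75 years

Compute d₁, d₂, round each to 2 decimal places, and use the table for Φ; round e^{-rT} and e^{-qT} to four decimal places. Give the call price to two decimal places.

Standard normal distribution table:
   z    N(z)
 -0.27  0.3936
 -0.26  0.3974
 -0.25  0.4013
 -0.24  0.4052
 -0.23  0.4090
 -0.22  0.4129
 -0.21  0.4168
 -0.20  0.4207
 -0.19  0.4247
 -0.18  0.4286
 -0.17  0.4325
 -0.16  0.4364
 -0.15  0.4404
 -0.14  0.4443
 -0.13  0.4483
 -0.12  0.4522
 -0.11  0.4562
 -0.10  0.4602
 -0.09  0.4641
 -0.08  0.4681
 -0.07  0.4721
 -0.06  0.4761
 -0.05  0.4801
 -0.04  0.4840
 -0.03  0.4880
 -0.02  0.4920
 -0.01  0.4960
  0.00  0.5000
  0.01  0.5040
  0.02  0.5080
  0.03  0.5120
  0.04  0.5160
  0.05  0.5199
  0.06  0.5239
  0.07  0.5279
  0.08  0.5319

T = 0.75;  σ√T = 0.2771
d₁ = [ln(246/256) + (0.058 − 0.039 + 0.32²/2)·0.75] / 0.2771 = [-0.0398 + 0.0527] / 0.2771 = 0.0462 ⇒ 0.05
d₂ = d₁ − σ√T = 0.0462 − 0.2771 = -0.2309 ⇒ -0.23
exp(−qT) = exp(−0.039·0.75) = 0.9712;  exp(−rT) = exp(−0.058·0.75) = 0.9574
C = 246·0.9712·N(0.05) − 256·0.9574·N(-0.23) = 246·0.9712·0.5199 − 256·0.9574·0.4090 = 124.2120 − 100.2436 = 23.9684

€23.97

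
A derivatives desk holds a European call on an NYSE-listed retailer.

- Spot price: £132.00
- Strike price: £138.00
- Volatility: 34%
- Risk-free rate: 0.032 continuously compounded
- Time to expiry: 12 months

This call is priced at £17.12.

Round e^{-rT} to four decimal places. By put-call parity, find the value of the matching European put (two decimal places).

£18.77

e^(−rT) = e^(−0.032·1) = 0.9685
Put-call parity: C − P = S − K·e^(−rT) = 132 − 138·0.9685 = 132 − 133.6530 = -1.6530
P = C − (C − P) = 17.12 − (-1.6530) = 18.7730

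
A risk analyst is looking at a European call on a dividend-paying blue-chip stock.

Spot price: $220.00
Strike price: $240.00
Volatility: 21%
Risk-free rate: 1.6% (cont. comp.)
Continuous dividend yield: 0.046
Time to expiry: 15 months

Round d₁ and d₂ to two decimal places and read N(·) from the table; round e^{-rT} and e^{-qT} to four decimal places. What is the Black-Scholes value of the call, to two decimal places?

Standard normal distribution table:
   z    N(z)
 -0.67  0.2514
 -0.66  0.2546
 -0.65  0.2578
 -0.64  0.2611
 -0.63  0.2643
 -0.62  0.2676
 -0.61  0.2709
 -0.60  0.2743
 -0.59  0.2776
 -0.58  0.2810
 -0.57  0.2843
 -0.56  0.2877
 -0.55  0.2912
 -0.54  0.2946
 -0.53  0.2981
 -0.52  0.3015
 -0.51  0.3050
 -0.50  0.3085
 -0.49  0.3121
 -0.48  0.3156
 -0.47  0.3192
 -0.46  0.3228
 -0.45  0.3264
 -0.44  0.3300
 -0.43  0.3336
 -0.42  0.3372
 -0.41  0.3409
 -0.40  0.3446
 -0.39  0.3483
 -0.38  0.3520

$10.16

T = 1.25;  σ√T = 0.2348
d₁ = [ln(220/240) + (0.016 − 0.046 + ½·0.21²)·1.25] / (σ√T) = (-0.0870 − 0.0099) / 0.2348 = -0.4129 ≈ -0.41
d₂ = -0.4129 − 0.2348 = -0.6477 ≈ -0.65
e^(−qT) = e^(−0.046·1.25) = 0.9441;  e^(−rT) = e^(−0.016·1.25) = 0.9802
C = 220·0.9441·N(-0.41) − 240·0.9802·N(-0.65) = 220·0.9441·0.3409 − 240·0.9802·0.2578 = 70.8056 − 60.6469 = 10.1587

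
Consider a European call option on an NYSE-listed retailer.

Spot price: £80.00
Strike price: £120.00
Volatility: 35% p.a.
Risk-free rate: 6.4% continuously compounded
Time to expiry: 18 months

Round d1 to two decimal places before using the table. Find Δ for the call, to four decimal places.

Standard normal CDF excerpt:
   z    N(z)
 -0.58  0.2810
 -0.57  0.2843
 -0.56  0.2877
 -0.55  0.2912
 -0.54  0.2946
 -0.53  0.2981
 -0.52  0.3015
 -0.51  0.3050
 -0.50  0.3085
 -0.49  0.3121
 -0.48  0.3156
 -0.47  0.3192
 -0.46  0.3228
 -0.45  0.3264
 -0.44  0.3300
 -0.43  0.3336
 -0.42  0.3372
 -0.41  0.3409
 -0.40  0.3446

T = 1.5;  σ√T = 0.4287
d₁ = [ln(80/120) + (0.064 + ½·0.35²)·1.5] / (σ√T) = (-0.4055 + 0.1879) / 0.4287 = -0.5076 which rounds to -0.51
N(d₁) = N(-0.51) = 0.3050
Δ_call = N(d₁) = 0.3050

0.3050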